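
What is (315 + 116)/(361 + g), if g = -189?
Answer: 431/172 ≈ 2.5058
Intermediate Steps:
(315 + 116)/(361 + g) = (315 + 116)/(361 - 189) = 431/172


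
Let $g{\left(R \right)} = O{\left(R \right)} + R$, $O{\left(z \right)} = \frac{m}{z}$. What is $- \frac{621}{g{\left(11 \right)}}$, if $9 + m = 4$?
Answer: $- \frac{6831}{116} \approx -58.888$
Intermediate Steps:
$m = -5$ ($m = -9 + 4 = -5$)
$O{\left(z \right)} = - \frac{5}{z}$
$g{\left(R \right)} = R - \frac{5}{R}$ ($g{\left(R \right)} = - \frac{5}{R} + R = R - \frac{5}{R}$)
$- \frac{621}{g{\left(11 \right)}} = - \frac{621}{11 - \frac{5}{11}} = - \frac{621}{\frac{116}{11}} = \left(-621\right) \frac{11}{116} = - \frac{6831}{116}$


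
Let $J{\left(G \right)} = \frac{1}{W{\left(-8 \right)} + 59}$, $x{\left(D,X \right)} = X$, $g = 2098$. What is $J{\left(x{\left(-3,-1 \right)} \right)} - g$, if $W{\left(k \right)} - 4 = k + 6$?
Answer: $- \frac{127977}{61} \approx -2098.0$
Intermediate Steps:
$W{\left(k \right)} = 10 + k$ ($W{\left(k \right)} = 4 + \left(k + 6\right) = 4 + \left(6 + k\right) = 10 + k$)
$J{\left(G \right)} = \frac{1}{61}$ ($J{\left(G \right)} = \frac{1}{\left(10 - 8\right) + 59} = \frac{1}{2 + 59} = \frac{1}{61}$)
$J{\left(x{\left(-3,-1 \right)} \right)} - g = \frac{1}{61} - 2098 = - \frac{127977}{61}$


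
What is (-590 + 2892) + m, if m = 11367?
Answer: 13669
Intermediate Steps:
(-590 + 2892) + m = (-590 + 2892) + 11367 = 2302 + 11367 = 13669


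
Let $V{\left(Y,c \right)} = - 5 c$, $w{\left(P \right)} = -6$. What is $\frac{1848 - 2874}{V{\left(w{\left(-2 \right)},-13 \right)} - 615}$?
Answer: $\frac{513}{275} \approx 1.8655$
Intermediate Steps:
$\frac{1848 - 2874}{V{\left(w{\left(-2 \right)},-13 \right)} - 615} = \frac{1848 - 2874}{\left(-5\right) \left(-13\right) - 615} = - \frac{1026}{65 - 615} = - \frac{1026}{-550} = \left(-1026\right) \left(- \frac{1}{550}\right) = \frac{513}{275}$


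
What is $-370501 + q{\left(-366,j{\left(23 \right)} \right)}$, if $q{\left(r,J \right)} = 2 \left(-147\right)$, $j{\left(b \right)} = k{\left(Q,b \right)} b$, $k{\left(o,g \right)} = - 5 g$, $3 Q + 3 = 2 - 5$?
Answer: $-370795$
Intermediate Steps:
$Q = -2$ ($Q = -1 + \frac{2 - 5}{3} = -1 + \frac{1}{3} \left(-3\right) = -1 - 1 = -2$)
$j{\left(b \right)} = - 5 b^{2}$ ($j{\left(b \right)} = - 5 b b = - 5 b^{2}$)
$q{\left(r,J \right)} = -294$
$-370501 + q{\left(-366,j{\left(23 \right)} \right)} = -370501 - 294 = -370795$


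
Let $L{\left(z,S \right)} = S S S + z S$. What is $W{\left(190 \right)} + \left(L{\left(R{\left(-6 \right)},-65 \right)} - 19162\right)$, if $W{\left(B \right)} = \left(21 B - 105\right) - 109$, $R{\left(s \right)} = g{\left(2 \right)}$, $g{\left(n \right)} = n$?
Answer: $-290141$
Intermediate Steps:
$R{\left(s \right)} = 2$
$L{\left(z,S \right)} = S^{3} + S z$ ($L{\left(z,S \right)} = S^{2} S + S z = S^{3} + S z$)
$W{\left(B \right)} = -214 + 21 B$ ($W{\left(B \right)} = \left(-105 + 21 B\right) - 109 = -214 + 21 B$)
$W{\left(190 \right)} + \left(L{\left(R{\left(-6 \right)},-65 \right)} - 19162\right) = \left(-214 + 21 \cdot 190\right) - \left(19162 + 65 \left(2 + \left(-65\right)^{2}\right)\right) = \left(-214 + 3990\right) - \left(19162 + 65 \left(2 + 4225\right)\right) = 3776 - 293917 = -290141$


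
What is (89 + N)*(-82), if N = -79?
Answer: -820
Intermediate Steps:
(89 + N)*(-82) = (89 - 79)*(-82) = 10*(-82) = -820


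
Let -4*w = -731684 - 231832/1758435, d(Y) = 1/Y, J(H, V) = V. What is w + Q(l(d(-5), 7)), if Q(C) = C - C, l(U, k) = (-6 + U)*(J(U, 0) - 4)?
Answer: 321654746593/1758435 ≈ 1.8292e+5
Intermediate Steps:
d(Y) = 1/Y
l(U, k) = 24 - 4*U (l(U, k) = (-6 + U)*(0 - 4) = (-6 + U)*(-4) = 24 - 4*U)
Q(C) = 0
w = 321654746593/1758435 (w = -(-731684 - 231832/1758435)/4 = -¼*(-1286618986372/1758435) = 321654746593/1758435 ≈ 1.8292e+5)
w + Q(l(d(-5), 7)) = 321654746593/1758435 + 0 = 321654746593/1758435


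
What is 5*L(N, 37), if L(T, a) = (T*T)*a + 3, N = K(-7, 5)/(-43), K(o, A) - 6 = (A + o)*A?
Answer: 30695/1849 ≈ 16.601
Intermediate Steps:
K(o, A) = 6 + A*(A + o) (K(o, A) = 6 + (A + o)*A = 6 + A*(A + o))
N = 4/43 (N = (6 + 5² + 5*(-7))/(-43) = (6 + 25 - 35)*(-1/43) = -4*(-1/43) = 4/43 ≈ 0.093023)
L(T, a) = 3 + a*T² (L(T, a) = T²*a + 3 = a*T² + 3 = 3 + a*T²)
5*L(N, 37) = 5*(3 + 37*(4/43)²) = 5*(3 + 37*(16/1849)) = 5*(3 + 592/1849) = 5*(6139/1849) = 30695/1849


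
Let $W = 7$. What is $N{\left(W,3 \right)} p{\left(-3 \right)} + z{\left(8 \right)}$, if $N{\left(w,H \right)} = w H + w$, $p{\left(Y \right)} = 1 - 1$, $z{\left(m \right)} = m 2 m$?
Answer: $128$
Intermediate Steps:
$z{\left(m \right)} = 2 m^{2}$ ($z{\left(m \right)} = 2 m m = 2 m^{2}$)
$p{\left(Y \right)} = 0$ ($p{\left(Y \right)} = 1 - 1 = 0$)
$N{\left(w,H \right)} = w + H w$ ($N{\left(w,H \right)} = H w + w = w + H w$)
$N{\left(W,3 \right)} p{\left(-3 \right)} + z{\left(8 \right)} = 7 \left(1 + 3\right) 0 + 2 \cdot 8^{2} = 7 \cdot 4 \cdot 0 + 2 \cdot 64 = 28 \cdot 0 + 128 = 0 + 128 = 128$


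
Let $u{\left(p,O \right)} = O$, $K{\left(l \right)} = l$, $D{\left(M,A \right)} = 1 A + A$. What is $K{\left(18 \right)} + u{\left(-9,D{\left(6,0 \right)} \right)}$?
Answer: $18$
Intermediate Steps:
$D{\left(M,A \right)} = 2 A$ ($D{\left(M,A \right)} = A + A = 2 A$)
$K{\left(18 \right)} + u{\left(-9,D{\left(6,0 \right)} \right)} = 18 + 2 \cdot 0 = 18 + 0 = 18$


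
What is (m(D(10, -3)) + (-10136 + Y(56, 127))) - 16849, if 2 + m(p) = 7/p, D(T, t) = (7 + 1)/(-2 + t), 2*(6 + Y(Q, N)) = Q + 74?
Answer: -215459/8 ≈ -26932.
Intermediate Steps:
Y(Q, N) = 31 + Q/2 (Y(Q, N) = -6 + (Q + 74)/2 = -6 + (74 + Q)/2 = -6 + (37 + Q/2) = 31 + Q/2)
D(T, t) = 8/(-2 + t)
m(p) = -2 + 7/p
(m(D(10, -3)) + (-10136 + Y(56, 127))) - 16849 = ((-2 + 7/((8/(-2 - 3)))) + (-10136 + (31 + (½)*56))) - 16849 = ((-2 + 7/((8/(-5)))) + (-10136 + (31 + 28))) - 16849 = ((-2 + 7/((8*(-⅕)))) + (-10136 + 59)) - 16849 = ((-2 + 7/(-8/5)) - 10077) - 16849 = ((-2 + 7*(-5/8)) - 10077) - 16849 = ((-2 - 35/8) - 10077) - 16849 = (-51/8 - 10077) - 16849 = -80667/8 - 16849 = -215459/8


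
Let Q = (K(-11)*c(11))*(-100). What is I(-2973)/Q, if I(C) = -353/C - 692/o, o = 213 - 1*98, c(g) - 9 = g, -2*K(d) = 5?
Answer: -2016721/1709475000 ≈ -0.0011797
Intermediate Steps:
K(d) = -5/2 (K(d) = -1/2*5 = -5/2)
c(g) = 9 + g
o = 115 (o = 213 - 98 = 115)
I(C) = -692/115 - 353/C (I(C) = -353/C - 692/115 = -692/115 - 353/C)
Q = 5000 (Q = -5*(9 + 11)/2*(-100) = -5/2*20*(-100) = -50*(-100) = 5000)
I(-2973)/Q = (-692/115 - 353/(-2973))/5000 = (-692/115 - 353*(-1/2973))*(1/5000) = (-692/115 + 353/2973)*(1/5000) = -2016721/341895*1/5000 = -2016721/1709475000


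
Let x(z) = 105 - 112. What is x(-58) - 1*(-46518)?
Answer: 46511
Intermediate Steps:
x(z) = -7
x(-58) - 1*(-46518) = -7 - 1*(-46518) = -7 + 46518 = 46511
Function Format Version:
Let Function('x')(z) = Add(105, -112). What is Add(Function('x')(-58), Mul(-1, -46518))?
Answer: 46511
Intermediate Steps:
Function('x')(z) = -7
Add(Function('x')(-58), Mul(-1, -46518)) = Add(-7, Mul(-1, -46518)) = Add(-7, 46518) = 46511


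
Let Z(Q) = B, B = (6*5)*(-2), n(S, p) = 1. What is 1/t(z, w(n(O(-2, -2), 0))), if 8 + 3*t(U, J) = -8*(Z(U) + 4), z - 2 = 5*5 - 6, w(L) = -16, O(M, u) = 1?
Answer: 3/440 ≈ 0.0068182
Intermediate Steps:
B = -60 (B = 30*(-2) = -60)
Z(Q) = -60
z = 21 (z = 2 + (5*5 - 6) = 2 + (25 - 6) = 2 + 19 = 21)
t(U, J) = 440/3 (t(U, J) = -8/3 + (-8*(-60 + 4))/3 = -8/3 + (-8*(-56))/3 = -8/3 + (⅓)*448 = -8/3 + 448/3 = 440/3)
1/t(z, w(n(O(-2, -2), 0))) = 1/(440/3) = 3/440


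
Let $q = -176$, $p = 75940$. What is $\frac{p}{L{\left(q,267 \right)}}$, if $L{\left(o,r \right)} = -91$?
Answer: $- \frac{75940}{91} \approx -834.51$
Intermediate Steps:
$\frac{p}{L{\left(q,267 \right)}} = \frac{75940}{-91} = 75940 \left(- \frac{1}{91}\right) = - \frac{75940}{91}$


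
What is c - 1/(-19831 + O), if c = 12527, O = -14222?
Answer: 426581932/34053 ≈ 12527.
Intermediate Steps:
c - 1/(-19831 + O) = 12527 - 1/(-19831 - 14222) = 12527 - 1/(-34053) = 12527 - 1*(-1/34053) = 12527 + 1/34053 = 426581932/34053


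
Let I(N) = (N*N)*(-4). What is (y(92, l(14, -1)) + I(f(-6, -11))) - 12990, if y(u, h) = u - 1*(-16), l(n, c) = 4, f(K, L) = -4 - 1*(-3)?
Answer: -12886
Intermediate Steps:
f(K, L) = -1 (f(K, L) = -4 + 3 = -1)
I(N) = -4*N² (I(N) = N²*(-4) = -4*N²)
y(u, h) = 16 + u (y(u, h) = u + 16 = 16 + u)
(y(92, l(14, -1)) + I(f(-6, -11))) - 12990 = ((16 + 92) - 4*(-1)²) - 12990 = (108 - 4*1) - 12990 = (108 - 4) - 12990 = 104 - 12990 = -12886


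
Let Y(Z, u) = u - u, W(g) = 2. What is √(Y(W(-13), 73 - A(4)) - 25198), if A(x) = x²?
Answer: I*√25198 ≈ 158.74*I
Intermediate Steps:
Y(Z, u) = 0
√(Y(W(-13), 73 - A(4)) - 25198) = √(0 - 25198) = √(-25198) = I*√25198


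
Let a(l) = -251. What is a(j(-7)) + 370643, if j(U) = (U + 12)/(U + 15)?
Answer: 370392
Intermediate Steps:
j(U) = (12 + U)/(15 + U)
a(j(-7)) + 370643 = -251 + 370643 = 370392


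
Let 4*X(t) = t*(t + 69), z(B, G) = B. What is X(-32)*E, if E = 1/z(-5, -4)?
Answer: 296/5 ≈ 59.200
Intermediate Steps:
X(t) = t*(69 + t)/4 (X(t) = (t*(t + 69))/4 = (t*(69 + t))/4 = t*(69 + t)/4)
E = -⅕ (E = 1/(-5) = -⅕ ≈ -0.20000)
X(-32)*E = ((¼)*(-32)*(69 - 32))*(-⅕) = ((¼)*(-32)*37)*(-⅕) = -296*(-⅕) = 296/5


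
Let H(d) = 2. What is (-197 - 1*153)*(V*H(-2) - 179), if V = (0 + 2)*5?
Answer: 55650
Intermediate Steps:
V = 10 (V = 2*5 = 10)
(-197 - 1*153)*(V*H(-2) - 179) = (-197 - 1*153)*(10*2 - 179) = (-197 - 153)*(20 - 179) = -350*(-159) = 55650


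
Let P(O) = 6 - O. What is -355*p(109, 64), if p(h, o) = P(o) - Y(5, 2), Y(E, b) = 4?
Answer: 22010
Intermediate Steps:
p(h, o) = 2 - o (p(h, o) = (6 - o) - 1*4 = (6 - o) - 4 = 2 - o)
-355*p(109, 64) = -355*(2 - 1*64) = -355*(2 - 64) = -355*(-62) = 22010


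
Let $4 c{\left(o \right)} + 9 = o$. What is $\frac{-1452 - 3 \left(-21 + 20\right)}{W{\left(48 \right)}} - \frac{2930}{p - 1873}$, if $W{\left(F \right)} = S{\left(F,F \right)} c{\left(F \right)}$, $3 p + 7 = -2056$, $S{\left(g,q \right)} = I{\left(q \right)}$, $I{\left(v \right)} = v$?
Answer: $- \frac{389861}{199732} \approx -1.9519$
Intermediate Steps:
$S{\left(g,q \right)} = q$
$c{\left(o \right)} = - \frac{9}{4} + \frac{o}{4}$
$p = - \frac{2063}{3}$ ($p = - \frac{7}{3} + \frac{1}{3} \left(-2056\right) = - \frac{7}{3} - \frac{2056}{3} = - \frac{2063}{3} \approx -687.67$)
$W{\left(F \right)} = F \left(- \frac{9}{4} + \frac{F}{4}\right)$
$\frac{-1452 - 3 \left(-21 + 20\right)}{W{\left(48 \right)}} - \frac{2930}{p - 1873} = \frac{-1452 - 3 \left(-21 + 20\right)}{\frac{1}{4} \cdot 48 \left(-9 + 48\right)} - \frac{2930}{- \frac{2063}{3} - 1873} = \frac{-1452 - -3}{\frac{1}{4} \cdot 48 \cdot 39} - \frac{2930}{- \frac{7682}{3}} = \frac{-1452 + 3}{468} - - \frac{4395}{3841} = \left(-1449\right) \frac{1}{468} + \frac{4395}{3841} = - \frac{161}{52} + \frac{4395}{3841} = - \frac{389861}{199732}$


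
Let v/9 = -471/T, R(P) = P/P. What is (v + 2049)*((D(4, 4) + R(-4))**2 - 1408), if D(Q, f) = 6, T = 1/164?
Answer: 941986773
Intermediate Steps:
T = 1/164 ≈ 0.0060976
R(P) = 1
v = -695196 (v = 9*(-471/1/164) = 9*(-471*164) = 9*(-77244) = -695196)
(v + 2049)*((D(4, 4) + R(-4))**2 - 1408) = (-695196 + 2049)*((6 + 1)**2 - 1408) = -693147*(7**2 - 1408) = -693147*(49 - 1408) = -693147*(-1359) = 941986773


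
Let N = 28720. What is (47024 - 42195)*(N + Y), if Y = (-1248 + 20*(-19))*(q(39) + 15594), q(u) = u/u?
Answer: -122463150260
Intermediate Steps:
q(u) = 1
Y = -25388660 (Y = (-1248 + 20*(-19))*(1 + 15594) = (-1248 - 380)*15595 = -1628*15595 = -25388660)
(47024 - 42195)*(N + Y) = (47024 - 42195)*(28720 - 25388660) = 4829*(-25359940) = -122463150260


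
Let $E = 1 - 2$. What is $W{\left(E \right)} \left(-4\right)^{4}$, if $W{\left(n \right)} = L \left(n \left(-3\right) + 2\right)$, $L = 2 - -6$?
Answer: $10240$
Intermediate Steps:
$E = -1$
$L = 8$ ($L = 2 + 6 = 8$)
$W{\left(n \right)} = 16 - 24 n$ ($W{\left(n \right)} = 8 \left(n \left(-3\right) + 2\right) = 8 \left(- 3 n + 2\right) = 8 \left(2 - 3 n\right) = 16 - 24 n$)
$W{\left(E \right)} \left(-4\right)^{4} = \left(16 - -24\right) \left(-4\right)^{4} = \left(16 + 24\right) 256 = 40 \cdot 256 = 10240$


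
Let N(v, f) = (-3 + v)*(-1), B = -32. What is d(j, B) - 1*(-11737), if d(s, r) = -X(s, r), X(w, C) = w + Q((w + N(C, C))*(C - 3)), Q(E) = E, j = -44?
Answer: 11466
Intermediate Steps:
N(v, f) = 3 - v
X(w, C) = w + (-3 + C)*(3 + w - C) (X(w, C) = w + (w + (3 - C))*(C - 3) = w + (3 + w - C)*(-3 + C) = w + (-3 + C)*(3 + w - C))
d(s, r) = 9 + r² - 6*r + 2*s - r*s (d(s, r) = -(-9 - r² - 2*s + 6*r + r*s) = 9 + r² - 6*r + 2*s - r*s)
d(j, B) - 1*(-11737) = (9 + (-32)² - 6*(-32) + 2*(-44) - 1*(-32)*(-44)) - 1*(-11737) = (9 + 1024 + 192 - 88 - 1408) + 11737 = -271 + 11737 = 11466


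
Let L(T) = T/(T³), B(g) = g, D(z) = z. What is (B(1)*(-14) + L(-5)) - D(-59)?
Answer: 1126/25 ≈ 45.040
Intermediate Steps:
L(T) = T⁻² (L(T) = T/T³ = T⁻²)
(B(1)*(-14) + L(-5)) - D(-59) = (1*(-14) + (-5)⁻²) - 1*(-59) = (-14 + 1/25) + 59 = -349/25 + 59 = 1126/25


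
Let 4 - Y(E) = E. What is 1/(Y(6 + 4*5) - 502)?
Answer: -1/524 ≈ -0.0019084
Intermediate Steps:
Y(E) = 4 - E
1/(Y(6 + 4*5) - 502) = 1/((4 - (6 + 4*5)) - 502) = 1/((4 - (6 + 20)) - 502) = 1/((4 - 1*26) - 502) = 1/((4 - 26) - 502) = 1/(-22 - 502) = 1/(-524) = -1/524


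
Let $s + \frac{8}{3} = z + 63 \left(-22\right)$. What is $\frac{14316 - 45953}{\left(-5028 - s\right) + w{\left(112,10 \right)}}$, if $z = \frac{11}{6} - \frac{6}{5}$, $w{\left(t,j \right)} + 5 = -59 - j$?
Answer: $\frac{949110}{111419} \approx 8.5184$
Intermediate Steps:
$w{\left(t,j \right)} = -64 - j$ ($w{\left(t,j \right)} = -5 - \left(59 + j\right) = -64 - j$)
$z = \frac{19}{30}$ ($z = 11 \cdot \frac{1}{6} - \frac{6}{5} = \frac{11}{6} - \frac{6}{5} = \frac{19}{30} \approx 0.63333$)
$s = - \frac{41641}{30}$ ($s = - \frac{8}{3} + \left(\frac{19}{30} + 63 \left(-22\right)\right) = - \frac{8}{3} + \left(\frac{19}{30} - 1386\right) = - \frac{8}{3} - \frac{41561}{30} = - \frac{41641}{30} \approx -1388.0$)
$\frac{14316 - 45953}{\left(-5028 - s\right) + w{\left(112,10 \right)}} = \frac{14316 - 45953}{\left(-5028 - - \frac{41641}{30}\right) - 74} = - \frac{31637}{\left(-5028 + \frac{41641}{30}\right) - 74} = - \frac{31637}{- \frac{109199}{30} - 74} = - \frac{31637}{- \frac{111419}{30}} = \left(-31637\right) \left(- \frac{30}{111419}\right) = \frac{949110}{111419}$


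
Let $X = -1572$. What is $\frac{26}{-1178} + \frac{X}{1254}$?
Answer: $- \frac{435}{341} \approx -1.2757$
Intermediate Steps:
$\frac{26}{-1178} + \frac{X}{1254} = \frac{26}{-1178} - \frac{1572}{1254} = 26 \left(- \frac{1}{1178}\right) - \frac{262}{209} = - \frac{13}{589} - \frac{262}{209} = - \frac{435}{341}$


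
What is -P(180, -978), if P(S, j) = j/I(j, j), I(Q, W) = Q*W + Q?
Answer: 1/977 ≈ 0.0010235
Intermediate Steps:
I(Q, W) = Q + Q*W
P(S, j) = 1/(1 + j) (P(S, j) = j/((j*(1 + j))) = j*(1/(j*(1 + j))) = 1/(1 + j))
-P(180, -978) = -1/(1 - 978) = -1/(-977) = -1*(-1/977) = 1/977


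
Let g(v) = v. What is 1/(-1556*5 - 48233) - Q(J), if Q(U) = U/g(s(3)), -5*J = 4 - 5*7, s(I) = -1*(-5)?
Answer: -1736428/1400325 ≈ -1.2400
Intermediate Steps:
s(I) = 5
J = 31/5 (J = -(4 - 5*7)/5 = -(4 - 35)/5 = -1/5*(-31) = 31/5 ≈ 6.2000)
Q(U) = U/5
1/(-1556*5 - 48233) - Q(J) = 1/(-1556*5 - 48233) - 31/(5*5) = 1/(-7780 - 48233) - 1*31/25 = 1/(-56013) - 31/25 = -1/56013 - 31/25 = -1736428/1400325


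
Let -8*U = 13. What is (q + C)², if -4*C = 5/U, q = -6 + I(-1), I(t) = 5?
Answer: 9/169 ≈ 0.053254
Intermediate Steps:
U = -13/8 (U = -⅛*13 = -13/8 ≈ -1.6250)
q = -1 (q = -6 + 5 = -1)
C = 10/13 (C = -5/(4*(-13/8)) = -5*(-8)/(4*13) = -¼*(-40/13) = 10/13 ≈ 0.76923)
(q + C)² = (-1 + 10/13)² = (-3/13)² = 9/169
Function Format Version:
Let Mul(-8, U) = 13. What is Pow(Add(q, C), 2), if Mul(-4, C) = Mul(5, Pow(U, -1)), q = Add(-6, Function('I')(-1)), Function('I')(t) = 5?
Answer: Rational(9, 169) ≈ 0.053254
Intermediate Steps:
U = Rational(-13, 8) (U = Mul(Rational(-1, 8), 13) = Rational(-13, 8) ≈ -1.6250)
q = -1 (q = Add(-6, 5) = -1)
C = Rational(10, 13) (C = Mul(Rational(-1, 4), Mul(5, Pow(Rational(-13, 8), -1))) = Mul(Rational(-1, 4), Mul(5, Rational(-8, 13))) = Mul(Rational(-1, 4), Rational(-40, 13)) = Rational(10, 13) ≈ 0.76923)
Pow(Add(q, C), 2) = Pow(Add(-1, Rational(10, 13)), 2) = Pow(Rational(-3, 13), 2) = Rational(9, 169)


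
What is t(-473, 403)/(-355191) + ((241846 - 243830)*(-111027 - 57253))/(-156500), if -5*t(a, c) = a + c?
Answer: -5929337024366/2779369575 ≈ -2133.3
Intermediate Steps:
t(a, c) = -a/5 - c/5 (t(a, c) = -(a + c)/5 = -a/5 - c/5)
t(-473, 403)/(-355191) + ((241846 - 243830)*(-111027 - 57253))/(-156500) = (-1/5*(-473) - 1/5*403)/(-355191) + ((241846 - 243830)*(-111027 - 57253))/(-156500) = (473/5 - 403/5)*(-1/355191) - 1984*(-168280)*(-1/156500) = 14*(-1/355191) + 333867520*(-1/156500) = -14/355191 - 16693376/7825 = -5929337024366/2779369575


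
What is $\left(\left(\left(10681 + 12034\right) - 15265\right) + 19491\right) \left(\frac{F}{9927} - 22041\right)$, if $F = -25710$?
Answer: $- \frac{1965136860899}{3309} \approx -5.9388 \cdot 10^{8}$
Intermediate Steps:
$\left(\left(\left(10681 + 12034\right) - 15265\right) + 19491\right) \left(\frac{F}{9927} - 22041\right) = \left(\left(\left(10681 + 12034\right) - 15265\right) + 19491\right) \left(- \frac{25710}{9927} - 22041\right) = \left(\left(22715 - 15265\right) + 19491\right) \left(\left(-25710\right) \frac{1}{9927} - 22041\right) = \left(7450 + 19491\right) \left(- \frac{8570}{3309} - 22041\right) = 26941 \left(- \frac{72942239}{3309}\right) = - \frac{1965136860899}{3309}$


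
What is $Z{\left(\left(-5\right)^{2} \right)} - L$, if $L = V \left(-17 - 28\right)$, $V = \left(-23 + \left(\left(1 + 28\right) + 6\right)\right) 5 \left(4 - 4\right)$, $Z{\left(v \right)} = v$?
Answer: $25$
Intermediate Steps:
$V = 0$ ($V = \left(-23 + \left(29 + 6\right)\right) 5 \cdot 0 = \left(-23 + 35\right) 0 = 12 \cdot 0 = 0$)
$L = 0$ ($L = 0 \left(-17 - 28\right) = 0 \left(-45\right) = 0$)
$Z{\left(\left(-5\right)^{2} \right)} - L = \left(-5\right)^{2} - 0 = 25 + 0 = 25$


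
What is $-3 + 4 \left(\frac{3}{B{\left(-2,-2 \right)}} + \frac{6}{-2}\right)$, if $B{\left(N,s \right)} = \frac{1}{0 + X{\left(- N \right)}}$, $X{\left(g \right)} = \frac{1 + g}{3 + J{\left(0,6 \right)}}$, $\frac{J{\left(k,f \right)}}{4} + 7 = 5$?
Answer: $- \frac{111}{5} \approx -22.2$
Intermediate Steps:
$J{\left(k,f \right)} = -8$ ($J{\left(k,f \right)} = -28 + 4 \cdot 5 = -28 + 20 = -8$)
$X{\left(g \right)} = - \frac{1}{5} - \frac{g}{5}$ ($X{\left(g \right)} = \frac{1 + g}{3 - 8} = \frac{1 + g}{-5} = \left(1 + g\right) \left(- \frac{1}{5}\right) = - \frac{1}{5} - \frac{g}{5}$)
$B{\left(N,s \right)} = \frac{1}{- \frac{1}{5} + \frac{N}{5}}$ ($B{\left(N,s \right)} = \frac{1}{0 - \left(\frac{1}{5} + \frac{\left(-1\right) N}{5}\right)} = \frac{1}{0 + \left(- \frac{1}{5} + \frac{N}{5}\right)} = \frac{1}{- \frac{1}{5} + \frac{N}{5}}$)
$-3 + 4 \left(\frac{3}{B{\left(-2,-2 \right)}} + \frac{6}{-2}\right) = -3 + 4 \left(\frac{3}{5 \frac{1}{-1 - 2}} + \frac{6}{-2}\right) = -3 + 4 \left(\frac{3}{5 \frac{1}{-3}} + 6 \left(- \frac{1}{2}\right)\right) = -3 + 4 \left(\frac{3}{5 \left(- \frac{1}{3}\right)} - 3\right) = -3 + 4 \left(\frac{3}{- \frac{5}{3}} - 3\right) = -3 + 4 \left(3 \left(- \frac{3}{5}\right) - 3\right) = -3 + 4 \left(- \frac{9}{5} - 3\right) = -3 + 4 \left(- \frac{24}{5}\right) = -3 - \frac{96}{5} = - \frac{111}{5}$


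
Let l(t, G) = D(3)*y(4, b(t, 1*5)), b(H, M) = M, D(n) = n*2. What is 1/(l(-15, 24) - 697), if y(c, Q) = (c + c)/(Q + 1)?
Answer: -1/689 ≈ -0.0014514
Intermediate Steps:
D(n) = 2*n
y(c, Q) = 2*c/(1 + Q) (y(c, Q) = (2*c)/(1 + Q) = 2*c/(1 + Q))
l(t, G) = 8 (l(t, G) = (2*3)*(2*4/(1 + 1*5)) = 6*(2*4/(1 + 5)) = 6*(2*4/6) = 6*(2*4*(⅙)) = 6*(4/3) = 8)
1/(l(-15, 24) - 697) = 1/(8 - 697) = 1/(-689) = -1/689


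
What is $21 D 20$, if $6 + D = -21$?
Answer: $-11340$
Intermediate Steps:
$D = -27$ ($D = -6 - 21 = -27$)
$21 D 20 = 21 \left(-27\right) 20 = \left(-567\right) 20 = -11340$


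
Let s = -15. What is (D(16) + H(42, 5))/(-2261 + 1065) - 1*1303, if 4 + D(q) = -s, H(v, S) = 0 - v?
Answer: -1558357/1196 ≈ -1303.0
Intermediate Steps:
H(v, S) = -v
D(q) = 11 (D(q) = -4 - 1*(-15) = -4 + 15 = 11)
(D(16) + H(42, 5))/(-2261 + 1065) - 1*1303 = (11 - 1*42)/(-2261 + 1065) - 1*1303 = (11 - 42)/(-1196) - 1303 = -31*(-1/1196) - 1303 = 31/1196 - 1303 = -1558357/1196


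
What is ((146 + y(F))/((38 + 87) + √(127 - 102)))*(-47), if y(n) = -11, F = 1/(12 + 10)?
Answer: -1269/26 ≈ -48.808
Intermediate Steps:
F = 1/22 ≈ 0.045455
((146 + y(F))/((38 + 87) + √(127 - 102)))*(-47) = ((146 - 11)/((38 + 87) + √(127 - 102)))*(-47) = (135/(125 + √25))*(-47) = (135/(125 + 5))*(-47) = (135/130)*(-47) = (135*(1/130))*(-47) = (27/26)*(-47) = -1269/26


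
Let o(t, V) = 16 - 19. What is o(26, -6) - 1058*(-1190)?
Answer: 1259017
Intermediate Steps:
o(t, V) = -3
o(26, -6) - 1058*(-1190) = -3 - 1058*(-1190) = -3 + 1259020 = 1259017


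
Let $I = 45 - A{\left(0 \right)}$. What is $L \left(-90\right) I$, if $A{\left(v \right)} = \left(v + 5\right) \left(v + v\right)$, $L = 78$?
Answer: $-315900$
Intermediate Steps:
$A{\left(v \right)} = 2 v \left(5 + v\right)$ ($A{\left(v \right)} = \left(5 + v\right) 2 v = 2 v \left(5 + v\right)$)
$I = 45$ ($I = 45 - 2 \cdot 0 \left(5 + 0\right) = 45 - 2 \cdot 0 \cdot 5 = 45 - 0 = 45 + 0 = 45$)
$L \left(-90\right) I = 78 \left(-90\right) 45 = \left(-7020\right) 45 = -315900$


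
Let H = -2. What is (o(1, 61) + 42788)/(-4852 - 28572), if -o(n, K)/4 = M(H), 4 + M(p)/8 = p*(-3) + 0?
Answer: -10681/8356 ≈ -1.2782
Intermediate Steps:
M(p) = -32 - 24*p (M(p) = -32 + 8*(p*(-3) + 0) = -32 + 8*(-3*p + 0) = -32 + 8*(-3*p) = -32 - 24*p)
o(n, K) = -64 (o(n, K) = -4*(-32 - 24*(-2)) = -4*(-32 + 48) = -4*16 = -64)
(o(1, 61) + 42788)/(-4852 - 28572) = (-64 + 42788)/(-4852 - 28572) = 42724/(-33424) = 42724*(-1/33424) = -10681/8356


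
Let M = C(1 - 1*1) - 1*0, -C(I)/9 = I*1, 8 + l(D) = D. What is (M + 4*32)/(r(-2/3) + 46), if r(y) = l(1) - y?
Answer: 384/119 ≈ 3.2269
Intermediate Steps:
l(D) = -8 + D
r(y) = -7 - y (r(y) = (-8 + 1) - y = -7 - y)
C(I) = -9*I
M = 0 (M = -9*(1 - 1*1) - 1*0 = -9*(1 - 1) + 0 = -9*0 + 0 = 0 + 0 = 0)
(M + 4*32)/(r(-2/3) + 46) = (0 + 4*32)/((-7 - (-2)/3) + 46) = (0 + 128)/((-7 - (-2)/3) + 46) = 128/((-7 - 1*(-⅔)) + 46) = 128/((-7 + ⅔) + 46) = 128/(-19/3 + 46) = 128/(119/3) = 128*(3/119) = 384/119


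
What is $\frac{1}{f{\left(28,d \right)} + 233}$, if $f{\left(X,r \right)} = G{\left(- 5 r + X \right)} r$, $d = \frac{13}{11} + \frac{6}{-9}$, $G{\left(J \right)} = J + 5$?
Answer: $\frac{1089}{270805} \approx 0.0040213$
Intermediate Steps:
$G{\left(J \right)} = 5 + J$
$d = \frac{17}{33}$ ($d = 13 \cdot \frac{1}{11} + 6 \left(- \frac{1}{9}\right) = \frac{13}{11} - \frac{2}{3} = \frac{17}{33} \approx 0.51515$)
$f{\left(X,r \right)} = r \left(5 + X - 5 r\right)$ ($f{\left(X,r \right)} = \left(5 + \left(- 5 r + X\right)\right) r = \left(5 + \left(X - 5 r\right)\right) r = \left(5 + X - 5 r\right) r = r \left(5 + X - 5 r\right)$)
$\frac{1}{f{\left(28,d \right)} + 233} = \frac{1}{\frac{17 \left(5 + 28 - \frac{85}{33}\right)}{33} + 233} = \frac{1}{\frac{17}{33} \cdot \frac{1004}{33} + 233} = \frac{1}{\frac{17068}{1089} + 233} = \frac{1}{\frac{270805}{1089}} = \frac{1089}{270805}$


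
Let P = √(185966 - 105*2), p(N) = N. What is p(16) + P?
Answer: 16 + 2*√46439 ≈ 446.99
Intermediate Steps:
P = 2*√46439 (P = √(185966 - 210) = √185756 = 2*√46439 ≈ 430.99)
p(16) + P = 16 + 2*√46439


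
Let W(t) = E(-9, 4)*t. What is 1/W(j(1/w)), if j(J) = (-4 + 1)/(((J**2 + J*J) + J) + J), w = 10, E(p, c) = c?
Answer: -11/600 ≈ -0.018333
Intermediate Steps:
j(J) = -3/(2*J + 2*J**2) (j(J) = -3/(((J**2 + J**2) + J) + J) = -3/((2*J**2 + J) + J) = -3/((J + 2*J**2) + J) = -3/(2*J + 2*J**2))
W(t) = 4*t
1/W(j(1/w)) = 1/(4*(-3/(2*(1/10)*(1 + 1/10)))) = 1/(4*(-3/(2*1/10*(1 + 1/10)))) = 1/(4*(-3/2*10/11/10)) = 1/(4*(-3/2*10*10/11)) = 1/(4*(-150/11)) = 1/(-600/11) = -11/600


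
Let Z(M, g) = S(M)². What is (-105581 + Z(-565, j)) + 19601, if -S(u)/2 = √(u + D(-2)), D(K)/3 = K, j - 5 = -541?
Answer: -88264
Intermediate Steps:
j = -536 (j = 5 - 541 = -536)
D(K) = 3*K
S(u) = -2*√(-6 + u) (S(u) = -2*√(u + 3*(-2)) = -2*√(u - 6) = -2*√(-6 + u))
Z(M, g) = -24 + 4*M (Z(M, g) = (-2*√(-6 + M))² = -24 + 4*M)
(-105581 + Z(-565, j)) + 19601 = (-105581 + (-24 + 4*(-565))) + 19601 = (-105581 + (-24 - 2260)) + 19601 = (-105581 - 2284) + 19601 = -107865 + 19601 = -88264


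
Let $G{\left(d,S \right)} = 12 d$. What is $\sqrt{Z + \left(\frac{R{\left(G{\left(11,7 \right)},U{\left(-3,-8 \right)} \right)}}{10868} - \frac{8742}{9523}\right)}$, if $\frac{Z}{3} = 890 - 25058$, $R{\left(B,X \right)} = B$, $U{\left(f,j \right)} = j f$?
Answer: $\frac{3 i \sqrt{44572434826757461}}{2352181} \approx 269.27 i$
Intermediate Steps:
$U{\left(f,j \right)} = f j$
$Z = -72504$ ($Z = 3 \left(890 - 25058\right) = 3 \left(-24168\right) = -72504$)
$\sqrt{Z + \left(\frac{R{\left(G{\left(11,7 \right)},U{\left(-3,-8 \right)} \right)}}{10868} - \frac{8742}{9523}\right)} = \sqrt{-72504 - \left(\frac{8742}{9523} - \frac{12 \cdot 11}{10868}\right)} = \sqrt{-72504 + \left(132 \cdot \frac{1}{10868} - \frac{8742}{9523}\right)} = \sqrt{-72504 + \left(\frac{3}{247} - \frac{8742}{9523}\right)} = \sqrt{-72504 - \frac{2130705}{2352181}} = \sqrt{- \frac{170544661929}{2352181}} = \frac{3 i \sqrt{44572434826757461}}{2352181}$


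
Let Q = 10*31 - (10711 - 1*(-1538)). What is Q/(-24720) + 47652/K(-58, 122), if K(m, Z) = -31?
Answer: -1177587331/766320 ≈ -1536.7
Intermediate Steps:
Q = -11939 (Q = 310 - (10711 + 1538) = 310 - 1*12249 = 310 - 12249 = -11939)
Q/(-24720) + 47652/K(-58, 122) = -11939/(-24720) + 47652/(-31) = -11939*(-1/24720) + 47652*(-1/31) = 11939/24720 - 47652/31 = -1177587331/766320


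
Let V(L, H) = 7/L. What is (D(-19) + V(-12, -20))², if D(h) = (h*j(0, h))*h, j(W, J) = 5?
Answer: 468852409/144 ≈ 3.2559e+6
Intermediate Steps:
D(h) = 5*h² (D(h) = (h*5)*h = (5*h)*h = 5*h²)
(D(-19) + V(-12, -20))² = (5*(-19)² + 7/(-12))² = (5*361 + 7*(-1/12))² = (1805 - 7/12)² = (21653/12)² = 468852409/144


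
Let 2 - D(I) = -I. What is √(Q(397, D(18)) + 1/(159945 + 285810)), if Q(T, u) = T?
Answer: 8*√1232545560870/445755 ≈ 19.925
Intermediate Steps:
D(I) = 2 + I (D(I) = 2 - (-1)*I = 2 + I)
√(Q(397, D(18)) + 1/(159945 + 285810)) = √(397 + 1/(159945 + 285810)) = √(397 + 1/445755) = √(176964736/445755) = 8*√1232545560870/445755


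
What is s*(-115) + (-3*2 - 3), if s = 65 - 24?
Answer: -4724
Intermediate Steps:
s = 41
s*(-115) + (-3*2 - 3) = 41*(-115) + (-3*2 - 3) = -4715 + (-6 - 3) = -4715 - 9 = -4724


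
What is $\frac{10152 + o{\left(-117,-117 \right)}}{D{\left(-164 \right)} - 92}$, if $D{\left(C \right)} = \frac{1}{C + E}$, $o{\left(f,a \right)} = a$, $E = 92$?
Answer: $- \frac{144504}{1325} \approx -109.06$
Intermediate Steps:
$D{\left(C \right)} = \frac{1}{92 + C}$ ($D{\left(C \right)} = \frac{1}{C + 92} = \frac{1}{92 + C}$)
$\frac{10152 + o{\left(-117,-117 \right)}}{D{\left(-164 \right)} - 92} = \frac{10152 - 117}{\frac{1}{92 - 164} - 92} = \frac{10035}{\frac{1}{-72} - 92} = \frac{10035}{- \frac{1}{72} - 92} = \frac{10035}{- \frac{6625}{72}} = 10035 \left(- \frac{72}{6625}\right) = - \frac{144504}{1325}$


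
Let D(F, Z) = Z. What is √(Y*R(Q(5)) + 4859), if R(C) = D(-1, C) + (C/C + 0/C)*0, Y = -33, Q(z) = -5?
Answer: 4*√314 ≈ 70.880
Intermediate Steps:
R(C) = C (R(C) = C + (C/C + 0/C)*0 = C + (1 + 0)*0 = C + 1*0 = C + 0 = C)
√(Y*R(Q(5)) + 4859) = √(-33*(-5) + 4859) = √(165 + 4859) = √5024 = 4*√314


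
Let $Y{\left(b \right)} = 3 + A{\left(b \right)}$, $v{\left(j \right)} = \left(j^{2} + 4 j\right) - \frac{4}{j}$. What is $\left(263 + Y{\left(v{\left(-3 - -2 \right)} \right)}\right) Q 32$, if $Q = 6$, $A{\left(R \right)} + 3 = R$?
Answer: $50688$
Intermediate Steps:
$A{\left(R \right)} = -3 + R$
$v{\left(j \right)} = j^{2} - \frac{4}{j} + 4 j$
$Y{\left(b \right)} = b$ ($Y{\left(b \right)} = 3 + \left(-3 + b\right) = b$)
$\left(263 + Y{\left(v{\left(-3 - -2 \right)} \right)}\right) Q 32 = \left(263 + \frac{-4 + \left(-3 - -2\right)^{2} \left(4 - 1\right)}{-3 - -2}\right) 6 \cdot 32 = \left(263 + \frac{-4 + \left(-3 + 2\right)^{2} \left(4 + \left(-3 + 2\right)\right)}{-3 + 2}\right) 192 = \left(263 + \frac{-4 + \left(-1\right)^{2} \left(4 - 1\right)}{-1}\right) 192 = \left(263 - \left(-4 + 1 \cdot 3\right)\right) 192 = \left(263 - \left(-4 + 3\right)\right) 192 = \left(263 - -1\right) 192 = \left(263 + 1\right) 192 = 264 \cdot 192 = 50688$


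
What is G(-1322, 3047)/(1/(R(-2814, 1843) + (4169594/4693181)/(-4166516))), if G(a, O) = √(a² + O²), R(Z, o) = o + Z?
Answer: -9493570766735555*√11031893/9777106863698 ≈ -3.2251e+6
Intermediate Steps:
R(Z, o) = Z + o
G(a, O) = √(O² + a²)
G(-1322, 3047)/(1/(R(-2814, 1843) + (4169594/4693181)/(-4166516))) = √(3047² + (-1322)²)/(1/((-2814 + 1843) + (4169594/4693181)/(-4166516))) = √(9284209 + 1747684)/(1/(-971 + (4169594*(1/4693181))*(-1/4166516))) = √11031893/(1/(-971 + (4169594/4693181)*(-1/4166516))) = √11031893/(1/(-971 - 2084797/9777106863698)) = √11031893/(1/(-9493570766735555/9777106863698)) = √11031893/(-9777106863698/9493570766735555) = √11031893*(-9493570766735555/9777106863698) = -9493570766735555*√11031893/9777106863698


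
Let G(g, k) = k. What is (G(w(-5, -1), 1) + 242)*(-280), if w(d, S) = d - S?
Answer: -68040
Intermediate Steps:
(G(w(-5, -1), 1) + 242)*(-280) = (1 + 242)*(-280) = 243*(-280) = -68040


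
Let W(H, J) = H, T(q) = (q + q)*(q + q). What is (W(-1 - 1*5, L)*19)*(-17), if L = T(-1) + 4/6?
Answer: 1938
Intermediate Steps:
T(q) = 4*q**2 (T(q) = (2*q)*(2*q) = 4*q**2)
L = 14/3 (L = 4*(-1)**2 + 4/6 = 4*1 + 4*(1/6) = 4 + 2/3 = 14/3 ≈ 4.6667)
(W(-1 - 1*5, L)*19)*(-17) = ((-1 - 1*5)*19)*(-17) = ((-1 - 5)*19)*(-17) = -6*19*(-17) = -114*(-17) = 1938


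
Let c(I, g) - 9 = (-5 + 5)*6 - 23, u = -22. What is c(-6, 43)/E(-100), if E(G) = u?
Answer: 7/11 ≈ 0.63636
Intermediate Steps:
c(I, g) = -14 (c(I, g) = 9 + ((-5 + 5)*6 - 23) = 9 + (0*6 - 23) = 9 + (0 - 23) = 9 - 23 = -14)
E(G) = -22
c(-6, 43)/E(-100) = -14/(-22) = -14*(-1/22) = 7/11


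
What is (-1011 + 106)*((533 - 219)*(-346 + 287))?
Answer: 16766030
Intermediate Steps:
(-1011 + 106)*((533 - 219)*(-346 + 287)) = -284170*(-59) = -905*(-18526) = 16766030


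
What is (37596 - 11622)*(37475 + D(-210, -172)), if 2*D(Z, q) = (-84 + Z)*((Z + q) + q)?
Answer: 3088646262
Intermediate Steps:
D(Z, q) = (-84 + Z)*(Z + 2*q)/2 (D(Z, q) = ((-84 + Z)*((Z + q) + q))/2 = ((-84 + Z)*(Z + 2*q))/2 = (-84 + Z)*(Z + 2*q)/2)
(37596 - 11622)*(37475 + D(-210, -172)) = (37596 - 11622)*(37475 + ((½)*(-210)² - 84*(-172) - 42*(-210) - 210*(-172))) = 25974*(37475 + ((½)*44100 + 14448 + 8820 + 36120)) = 25974*(37475 + (22050 + 14448 + 8820 + 36120)) = 25974*(37475 + 81438) = 25974*118913 = 3088646262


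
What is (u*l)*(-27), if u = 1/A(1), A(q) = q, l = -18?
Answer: 486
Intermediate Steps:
u = 1 (u = 1/1 = 1)
(u*l)*(-27) = (1*(-18))*(-27) = -18*(-27) = 486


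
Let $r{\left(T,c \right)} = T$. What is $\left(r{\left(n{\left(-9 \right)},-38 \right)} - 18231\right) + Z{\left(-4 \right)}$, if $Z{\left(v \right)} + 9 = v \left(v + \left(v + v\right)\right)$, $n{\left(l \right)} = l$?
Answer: $-18201$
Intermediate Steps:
$Z{\left(v \right)} = -9 + 3 v^{2}$ ($Z{\left(v \right)} = -9 + v \left(v + \left(v + v\right)\right) = -9 + v \left(v + 2 v\right) = -9 + v 3 v = -9 + 3 v^{2}$)
$\left(r{\left(n{\left(-9 \right)},-38 \right)} - 18231\right) + Z{\left(-4 \right)} = \left(-9 - 18231\right) - \left(9 - 3 \left(-4\right)^{2}\right) = -18240 + \left(-9 + 3 \cdot 16\right) = -18240 + \left(-9 + 48\right) = -18240 + 39 = -18201$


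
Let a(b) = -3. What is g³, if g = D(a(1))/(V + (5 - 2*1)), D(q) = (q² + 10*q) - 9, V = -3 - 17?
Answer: 27000/4913 ≈ 5.4956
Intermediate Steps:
V = -20
D(q) = -9 + q² + 10*q
g = 30/17 (g = (-9 + (-3)² + 10*(-3))/(-20 + (5 - 2*1)) = (-9 + 9 - 30)/(-20 + (5 - 2)) = -30/(-20 + 3) = -30/(-17) = -30*(-1/17) = 30/17 ≈ 1.7647)
g³ = (30/17)³ = 27000/4913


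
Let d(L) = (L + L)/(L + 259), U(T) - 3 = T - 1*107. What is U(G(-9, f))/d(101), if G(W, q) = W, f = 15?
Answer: -20340/101 ≈ -201.39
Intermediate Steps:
U(T) = -104 + T (U(T) = 3 + (T - 1*107) = 3 + (T - 107) = 3 + (-107 + T) = -104 + T)
d(L) = 2*L/(259 + L) (d(L) = (2*L)/(259 + L) = 2*L/(259 + L))
U(G(-9, f))/d(101) = (-104 - 9)/((2*101/(259 + 101))) = -113/(2*101/360) = -113/(2*101*(1/360)) = -113/101/180 = -113*180/101 = -20340/101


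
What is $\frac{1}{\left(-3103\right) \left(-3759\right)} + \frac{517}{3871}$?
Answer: $\frac{861483340}{6450289881} \approx 0.13356$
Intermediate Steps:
$\frac{1}{\left(-3103\right) \left(-3759\right)} + \frac{517}{3871} = \left(- \frac{1}{3103}\right) \left(- \frac{1}{3759}\right) + 517 \cdot \frac{1}{3871} = \frac{1}{11664177} + \frac{517}{3871} = \frac{861483340}{6450289881}$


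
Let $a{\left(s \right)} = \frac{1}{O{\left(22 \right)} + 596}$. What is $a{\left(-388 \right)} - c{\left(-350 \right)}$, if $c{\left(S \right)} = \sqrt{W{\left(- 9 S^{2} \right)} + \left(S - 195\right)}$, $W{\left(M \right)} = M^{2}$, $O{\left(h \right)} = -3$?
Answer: $\frac{1}{593} - \sqrt{1215506249455} \approx -1.1025 \cdot 10^{6}$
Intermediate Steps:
$a{\left(s \right)} = \frac{1}{593}$ ($a{\left(s \right)} = \frac{1}{-3 + 596} = \frac{1}{593}$)
$c{\left(S \right)} = \sqrt{-195 + S + 81 S^{4}}$ ($c{\left(S \right)} = \sqrt{\left(- 9 S^{2}\right)^{2} + \left(S - 195\right)} = \sqrt{81 S^{4} + \left(-195 + S\right)} = \sqrt{-195 + S + 81 S^{4}}$)
$a{\left(-388 \right)} - c{\left(-350 \right)} = \frac{1}{593} - \sqrt{-195 - 350 + 81 \left(-350\right)^{4}} = \frac{1}{593} - \sqrt{-195 - 350 + 81 \cdot 15006250000} = \frac{1}{593} - \sqrt{-195 - 350 + 1215506250000} = \frac{1}{593} - \sqrt{1215506249455}$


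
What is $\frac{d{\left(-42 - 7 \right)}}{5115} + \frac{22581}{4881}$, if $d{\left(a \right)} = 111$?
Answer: $\frac{12893734}{2774035} \approx 4.648$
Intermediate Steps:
$\frac{d{\left(-42 - 7 \right)}}{5115} + \frac{22581}{4881} = \frac{111}{5115} + \frac{22581}{4881} = 111 \cdot \frac{1}{5115} + 22581 \cdot \frac{1}{4881} = \frac{37}{1705} + \frac{7527}{1627} = \frac{12893734}{2774035}$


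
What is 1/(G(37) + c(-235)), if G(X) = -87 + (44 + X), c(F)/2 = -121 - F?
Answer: 1/222 ≈ 0.0045045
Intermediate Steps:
c(F) = -242 - 2*F (c(F) = 2*(-121 - F) = -242 - 2*F)
G(X) = -43 + X
1/(G(37) + c(-235)) = 1/((-43 + 37) + (-242 - 2*(-235))) = 1/(-6 + (-242 + 470)) = 1/(-6 + 228) = 1/222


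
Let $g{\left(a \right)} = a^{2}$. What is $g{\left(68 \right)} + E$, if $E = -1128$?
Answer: $3496$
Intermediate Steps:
$g{\left(68 \right)} + E = 68^{2} - 1128 = 4624 - 1128 = 3496$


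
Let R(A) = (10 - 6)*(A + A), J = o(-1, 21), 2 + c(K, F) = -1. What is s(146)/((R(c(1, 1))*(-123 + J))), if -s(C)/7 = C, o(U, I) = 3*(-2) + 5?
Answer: -511/1488 ≈ -0.34341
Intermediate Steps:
o(U, I) = -1 (o(U, I) = -6 + 5 = -1)
c(K, F) = -3 (c(K, F) = -2 - 1 = -3)
J = -1
s(C) = -7*C
R(A) = 8*A (R(A) = 4*(2*A) = 8*A)
s(146)/((R(c(1, 1))*(-123 + J))) = (-7*146)/(((8*(-3))*(-123 - 1))) = -1022/((-24*(-124))) = -1022/2976 = -1022*1/2976 = -511/1488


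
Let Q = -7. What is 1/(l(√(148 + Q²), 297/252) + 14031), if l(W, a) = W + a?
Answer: 11001228/154371041353 - 784*√197/154371041353 ≈ 7.1194e-5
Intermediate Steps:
1/(l(√(148 + Q²), 297/252) + 14031) = 1/((√(148 + (-7)²) + 297/252) + 14031) = 1/((√(148 + 49) + 297*(1/252)) + 14031) = 1/((√197 + 33/28) + 14031) = 1/((33/28 + √197) + 14031) = 1/(392901/28 + √197)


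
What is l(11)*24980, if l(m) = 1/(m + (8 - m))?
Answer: 6245/2 ≈ 3122.5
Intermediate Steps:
l(m) = ⅛ (l(m) = 1/8 = ⅛)
l(11)*24980 = (⅛)*24980 = 6245/2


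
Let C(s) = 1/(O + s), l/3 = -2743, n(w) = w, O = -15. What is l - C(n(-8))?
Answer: -189266/23 ≈ -8229.0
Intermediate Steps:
l = -8229 (l = 3*(-2743) = -8229)
C(s) = 1/(-15 + s)
l - C(n(-8)) = -8229 - 1/(-15 - 8) = -8229 - 1/(-23) = -8229 - 1*(-1/23) = -8229 + 1/23 = -189266/23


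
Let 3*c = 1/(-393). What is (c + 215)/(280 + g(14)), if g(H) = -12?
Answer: 63371/78993 ≈ 0.80224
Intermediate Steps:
c = -1/1179 (c = (1/3)/(-393) = (1/3)*(-1/393) = -1/1179 ≈ -0.00084818)
(c + 215)/(280 + g(14)) = (-1/1179 + 215)/(280 - 12) = (253484/1179)/268 = (253484/1179)*(1/268) = 63371/78993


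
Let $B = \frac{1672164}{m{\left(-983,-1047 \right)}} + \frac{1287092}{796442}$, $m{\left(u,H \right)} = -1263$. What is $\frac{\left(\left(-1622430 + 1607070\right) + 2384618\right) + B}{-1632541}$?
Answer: $- \frac{396986877423696}{273697198125181} \approx -1.4505$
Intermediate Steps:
$B = - \frac{221692673882}{167651041}$ ($B = \frac{1672164}{-1263} + \frac{1287092}{796442} = 1672164 \left(- \frac{1}{1263}\right) + 1287092 \cdot \frac{1}{796442} = - \frac{557388}{421} + \frac{643546}{398221} = - \frac{221692673882}{167651041} \approx -1322.3$)
$\frac{\left(\left(-1622430 + 1607070\right) + 2384618\right) + B}{-1632541} = \frac{\left(\left(-1622430 + 1607070\right) + 2384618\right) - \frac{221692673882}{167651041}}{-1632541} = \left(\left(-15360 + 2384618\right) - \frac{221692673882}{167651041}\right) \left(- \frac{1}{1632541}\right) = \left(2369258 - \frac{221692673882}{167651041}\right) \left(- \frac{1}{1632541}\right) = \frac{396986877423696}{167651041} \left(- \frac{1}{1632541}\right) = - \frac{396986877423696}{273697198125181}$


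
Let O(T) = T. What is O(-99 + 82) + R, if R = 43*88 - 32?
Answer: 3735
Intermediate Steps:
R = 3752 (R = 3784 - 32 = 3752)
O(-99 + 82) + R = (-99 + 82) + 3752 = -17 + 3752 = 3735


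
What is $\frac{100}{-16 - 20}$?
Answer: $- \frac{25}{9} \approx -2.7778$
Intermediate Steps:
$\frac{100}{-16 - 20} = \frac{100}{-36} = 100 \left(- \frac{1}{36}\right) = - \frac{25}{9}$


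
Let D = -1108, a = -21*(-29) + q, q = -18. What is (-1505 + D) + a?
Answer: -2022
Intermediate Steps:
a = 591 (a = -21*(-29) - 18 = 609 - 18 = 591)
(-1505 + D) + a = (-1505 - 1108) + 591 = -2613 + 591 = -2022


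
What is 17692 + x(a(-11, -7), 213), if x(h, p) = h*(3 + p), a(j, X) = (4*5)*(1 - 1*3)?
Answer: 9052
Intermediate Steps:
a(j, X) = -40 (a(j, X) = 20*(1 - 3) = 20*(-2) = -40)
17692 + x(a(-11, -7), 213) = 17692 - 40*(3 + 213) = 17692 - 40*216 = 17692 - 8640 = 9052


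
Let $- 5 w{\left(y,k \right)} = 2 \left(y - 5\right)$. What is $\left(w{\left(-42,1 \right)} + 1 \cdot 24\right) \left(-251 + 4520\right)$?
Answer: $\frac{913566}{5} \approx 1.8271 \cdot 10^{5}$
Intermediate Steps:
$w{\left(y,k \right)} = 2 - \frac{2 y}{5}$ ($w{\left(y,k \right)} = - \frac{2 \left(y - 5\right)}{5} = - \frac{2 \left(-5 + y\right)}{5} = - \frac{-10 + 2 y}{5} = 2 - \frac{2 y}{5}$)
$\left(w{\left(-42,1 \right)} + 1 \cdot 24\right) \left(-251 + 4520\right) = \left(\left(2 - - \frac{84}{5}\right) + 1 \cdot 24\right) \left(-251 + 4520\right) = \left(\left(2 + \frac{84}{5}\right) + 24\right) 4269 = \left(\frac{94}{5} + 24\right) 4269 = \frac{214}{5} \cdot 4269 = \frac{913566}{5}$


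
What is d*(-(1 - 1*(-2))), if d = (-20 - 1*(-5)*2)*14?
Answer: 420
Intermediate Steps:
d = -140 (d = (-20 + 5*2)*14 = (-20 + 10)*14 = -10*14 = -140)
d*(-(1 - 1*(-2))) = -(-140)*(1 - 1*(-2)) = -(-140)*(1 + 2) = -(-140)*3 = -140*(-3) = 420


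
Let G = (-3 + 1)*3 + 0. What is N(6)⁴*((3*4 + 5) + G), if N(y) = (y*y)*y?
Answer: 23944605696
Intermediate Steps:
N(y) = y³ (N(y) = y²*y = y³)
G = -6 (G = -2*3 + 0 = -6 + 0 = -6)
N(6)⁴*((3*4 + 5) + G) = (6³)⁴*((3*4 + 5) - 6) = 216⁴*((12 + 5) - 6) = 2176782336*(17 - 6) = 2176782336*11 = 23944605696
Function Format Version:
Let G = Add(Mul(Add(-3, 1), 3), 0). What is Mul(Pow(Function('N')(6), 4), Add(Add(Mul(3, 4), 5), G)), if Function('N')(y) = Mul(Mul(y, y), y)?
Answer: 23944605696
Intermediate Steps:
Function('N')(y) = Pow(y, 3) (Function('N')(y) = Mul(Pow(y, 2), y) = Pow(y, 3))
G = -6 (G = Add(Mul(-2, 3), 0) = Add(-6, 0) = -6)
Mul(Pow(Function('N')(6), 4), Add(Add(Mul(3, 4), 5), G)) = Mul(Pow(Pow(6, 3), 4), Add(Add(Mul(3, 4), 5), -6)) = Mul(Pow(216, 4), Add(Add(12, 5), -6)) = Mul(2176782336, Add(17, -6)) = Mul(2176782336, 11) = 23944605696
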